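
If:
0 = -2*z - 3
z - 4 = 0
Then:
No Solution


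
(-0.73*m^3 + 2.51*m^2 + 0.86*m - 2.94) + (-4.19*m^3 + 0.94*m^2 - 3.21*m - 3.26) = -4.92*m^3 + 3.45*m^2 - 2.35*m - 6.2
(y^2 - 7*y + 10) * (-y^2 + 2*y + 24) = -y^4 + 9*y^3 - 148*y + 240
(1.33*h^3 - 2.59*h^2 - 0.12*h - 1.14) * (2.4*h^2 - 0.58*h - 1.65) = 3.192*h^5 - 6.9874*h^4 - 0.9803*h^3 + 1.6071*h^2 + 0.8592*h + 1.881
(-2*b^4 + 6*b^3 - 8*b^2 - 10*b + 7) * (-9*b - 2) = 18*b^5 - 50*b^4 + 60*b^3 + 106*b^2 - 43*b - 14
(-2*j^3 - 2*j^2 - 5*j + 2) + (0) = -2*j^3 - 2*j^2 - 5*j + 2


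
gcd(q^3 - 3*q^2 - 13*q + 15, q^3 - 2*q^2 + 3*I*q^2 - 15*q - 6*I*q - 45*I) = q^2 - 2*q - 15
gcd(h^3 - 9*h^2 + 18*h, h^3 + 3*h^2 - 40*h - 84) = h - 6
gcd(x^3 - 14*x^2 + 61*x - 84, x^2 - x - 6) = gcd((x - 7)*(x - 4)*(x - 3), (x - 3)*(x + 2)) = x - 3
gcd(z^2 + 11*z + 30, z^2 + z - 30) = z + 6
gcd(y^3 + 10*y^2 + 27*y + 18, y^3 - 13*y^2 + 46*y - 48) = 1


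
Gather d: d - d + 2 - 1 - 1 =0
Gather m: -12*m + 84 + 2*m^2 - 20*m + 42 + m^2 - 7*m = 3*m^2 - 39*m + 126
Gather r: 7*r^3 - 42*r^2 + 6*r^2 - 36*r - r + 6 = 7*r^3 - 36*r^2 - 37*r + 6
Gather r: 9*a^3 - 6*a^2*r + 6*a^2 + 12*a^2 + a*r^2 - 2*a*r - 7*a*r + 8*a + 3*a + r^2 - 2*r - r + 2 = 9*a^3 + 18*a^2 + 11*a + r^2*(a + 1) + r*(-6*a^2 - 9*a - 3) + 2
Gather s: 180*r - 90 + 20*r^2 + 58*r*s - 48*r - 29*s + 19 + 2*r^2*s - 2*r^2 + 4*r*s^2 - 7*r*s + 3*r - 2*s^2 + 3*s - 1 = 18*r^2 + 135*r + s^2*(4*r - 2) + s*(2*r^2 + 51*r - 26) - 72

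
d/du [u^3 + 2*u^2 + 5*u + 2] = 3*u^2 + 4*u + 5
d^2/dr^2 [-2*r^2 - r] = -4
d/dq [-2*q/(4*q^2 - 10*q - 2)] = (2*q^2 + 1)/(4*q^4 - 20*q^3 + 21*q^2 + 10*q + 1)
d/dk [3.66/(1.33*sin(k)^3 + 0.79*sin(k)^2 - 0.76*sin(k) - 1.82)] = (-14.6034*sin(k)^2 - 5.7828*sin(k) + 2.7816)*cos(k)/(1.33*sin(k)^3 + 0.79*sin(k)^2 - 0.76*sin(k) - 1.82)^2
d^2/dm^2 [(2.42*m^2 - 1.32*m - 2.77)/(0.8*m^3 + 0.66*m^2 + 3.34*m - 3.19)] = (3.0976*m^6 - 5.0688*m^5 - 64.2528*m^4 + 58.2956*m^3 - 61.501584*m^2 - 95.726136*m - 52.34176)/(0.512*m^9 + 1.2672*m^8 + 7.45824*m^7 + 4.743816*m^6 + 21.032232*m^5 - 33.222684*m^4 + 19.490128*m^3 - 86.610414*m^2 + 101.964522*m - 32.461759)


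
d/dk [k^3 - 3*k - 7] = 3*k^2 - 3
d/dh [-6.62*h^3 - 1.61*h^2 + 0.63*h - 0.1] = -19.86*h^2 - 3.22*h + 0.63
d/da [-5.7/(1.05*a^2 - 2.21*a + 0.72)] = (11.97*a - 12.597)/(1.05*a^2 - 2.21*a + 0.72)^2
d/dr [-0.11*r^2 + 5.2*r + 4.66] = 5.2 - 0.22*r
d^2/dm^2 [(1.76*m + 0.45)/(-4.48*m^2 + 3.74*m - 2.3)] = (-(1.76*m + 0.45)*(8.96*m - 3.74)*(17.92*m - 7.48) + (47.3088*m - 9.1328)*(4.48*m^2 - 3.74*m + 2.3))/(4.48*m^2 - 3.74*m + 2.3)^3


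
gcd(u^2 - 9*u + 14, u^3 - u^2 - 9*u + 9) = 1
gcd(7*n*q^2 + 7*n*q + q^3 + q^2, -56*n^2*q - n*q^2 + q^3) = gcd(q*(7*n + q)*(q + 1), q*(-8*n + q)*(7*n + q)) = 7*n*q + q^2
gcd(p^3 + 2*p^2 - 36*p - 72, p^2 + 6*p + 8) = p + 2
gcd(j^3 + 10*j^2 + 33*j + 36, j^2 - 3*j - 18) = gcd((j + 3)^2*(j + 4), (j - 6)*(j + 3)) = j + 3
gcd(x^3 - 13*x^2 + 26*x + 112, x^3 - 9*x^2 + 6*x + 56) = x^2 - 5*x - 14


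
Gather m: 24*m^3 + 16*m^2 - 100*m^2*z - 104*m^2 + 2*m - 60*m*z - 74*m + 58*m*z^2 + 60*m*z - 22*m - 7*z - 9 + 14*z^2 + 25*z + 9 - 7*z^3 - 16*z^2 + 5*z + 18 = 24*m^3 + m^2*(-100*z - 88) + m*(58*z^2 - 94) - 7*z^3 - 2*z^2 + 23*z + 18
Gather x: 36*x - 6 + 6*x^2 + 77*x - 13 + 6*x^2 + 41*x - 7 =12*x^2 + 154*x - 26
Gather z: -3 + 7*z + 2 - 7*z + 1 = 0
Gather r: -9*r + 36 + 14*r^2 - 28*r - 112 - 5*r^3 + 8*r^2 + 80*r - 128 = -5*r^3 + 22*r^2 + 43*r - 204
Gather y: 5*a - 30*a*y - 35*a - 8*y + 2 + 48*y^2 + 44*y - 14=-30*a + 48*y^2 + y*(36 - 30*a) - 12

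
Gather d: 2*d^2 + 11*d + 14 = 2*d^2 + 11*d + 14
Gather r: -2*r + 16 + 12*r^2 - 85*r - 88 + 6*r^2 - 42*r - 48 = 18*r^2 - 129*r - 120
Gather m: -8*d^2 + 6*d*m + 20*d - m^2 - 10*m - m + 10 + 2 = -8*d^2 + 20*d - m^2 + m*(6*d - 11) + 12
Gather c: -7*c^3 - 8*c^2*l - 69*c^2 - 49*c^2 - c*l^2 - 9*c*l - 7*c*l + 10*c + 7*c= -7*c^3 + c^2*(-8*l - 118) + c*(-l^2 - 16*l + 17)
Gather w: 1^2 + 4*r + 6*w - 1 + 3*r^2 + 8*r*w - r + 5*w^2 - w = 3*r^2 + 3*r + 5*w^2 + w*(8*r + 5)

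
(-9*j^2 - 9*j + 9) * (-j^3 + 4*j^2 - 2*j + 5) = 9*j^5 - 27*j^4 - 27*j^3 + 9*j^2 - 63*j + 45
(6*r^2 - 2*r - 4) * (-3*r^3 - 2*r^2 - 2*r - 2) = -18*r^5 - 6*r^4 + 4*r^3 + 12*r + 8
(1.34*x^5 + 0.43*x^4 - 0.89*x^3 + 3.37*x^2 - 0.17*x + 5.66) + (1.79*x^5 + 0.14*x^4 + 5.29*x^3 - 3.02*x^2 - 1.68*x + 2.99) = 3.13*x^5 + 0.57*x^4 + 4.4*x^3 + 0.35*x^2 - 1.85*x + 8.65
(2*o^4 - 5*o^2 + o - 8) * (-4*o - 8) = -8*o^5 - 16*o^4 + 20*o^3 + 36*o^2 + 24*o + 64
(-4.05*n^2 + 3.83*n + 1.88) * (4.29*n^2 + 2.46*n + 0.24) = -17.3745*n^4 + 6.4677*n^3 + 16.515*n^2 + 5.544*n + 0.4512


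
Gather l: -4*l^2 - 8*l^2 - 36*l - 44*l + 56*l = -12*l^2 - 24*l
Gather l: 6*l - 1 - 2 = 6*l - 3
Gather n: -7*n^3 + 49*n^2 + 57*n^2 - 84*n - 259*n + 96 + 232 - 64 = -7*n^3 + 106*n^2 - 343*n + 264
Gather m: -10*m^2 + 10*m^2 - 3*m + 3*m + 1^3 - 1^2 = 0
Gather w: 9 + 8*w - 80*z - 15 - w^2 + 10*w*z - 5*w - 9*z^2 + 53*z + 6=-w^2 + w*(10*z + 3) - 9*z^2 - 27*z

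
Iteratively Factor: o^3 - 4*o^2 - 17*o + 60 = (o - 3)*(o^2 - o - 20) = (o - 5)*(o - 3)*(o + 4)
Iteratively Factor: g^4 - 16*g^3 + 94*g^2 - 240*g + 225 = (g - 5)*(g^3 - 11*g^2 + 39*g - 45) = (g - 5)*(g - 3)*(g^2 - 8*g + 15) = (g - 5)*(g - 3)^2*(g - 5)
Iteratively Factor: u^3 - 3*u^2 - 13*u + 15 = (u - 5)*(u^2 + 2*u - 3) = (u - 5)*(u - 1)*(u + 3)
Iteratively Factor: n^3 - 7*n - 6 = (n + 2)*(n^2 - 2*n - 3) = (n - 3)*(n + 2)*(n + 1)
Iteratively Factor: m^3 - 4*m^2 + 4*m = (m - 2)*(m^2 - 2*m) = m*(m - 2)*(m - 2)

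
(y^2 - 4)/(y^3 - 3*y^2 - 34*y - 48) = (y - 2)/(y^2 - 5*y - 24)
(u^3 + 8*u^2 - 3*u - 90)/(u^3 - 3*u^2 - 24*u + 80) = (u^2 + 3*u - 18)/(u^2 - 8*u + 16)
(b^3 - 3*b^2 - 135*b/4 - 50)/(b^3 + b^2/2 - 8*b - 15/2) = (b^2 - 11*b/2 - 20)/(b^2 - 2*b - 3)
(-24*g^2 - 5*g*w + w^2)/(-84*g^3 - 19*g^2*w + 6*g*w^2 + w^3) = (-8*g + w)/(-28*g^2 + 3*g*w + w^2)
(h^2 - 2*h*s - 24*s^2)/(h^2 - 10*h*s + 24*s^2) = (-h - 4*s)/(-h + 4*s)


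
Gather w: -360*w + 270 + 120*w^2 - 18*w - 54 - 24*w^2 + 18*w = 96*w^2 - 360*w + 216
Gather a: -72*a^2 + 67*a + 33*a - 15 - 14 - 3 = -72*a^2 + 100*a - 32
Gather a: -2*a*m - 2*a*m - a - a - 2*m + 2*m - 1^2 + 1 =a*(-4*m - 2)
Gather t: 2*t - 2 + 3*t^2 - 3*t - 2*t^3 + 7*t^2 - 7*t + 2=-2*t^3 + 10*t^2 - 8*t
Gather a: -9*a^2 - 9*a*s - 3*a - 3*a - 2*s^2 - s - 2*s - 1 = -9*a^2 + a*(-9*s - 6) - 2*s^2 - 3*s - 1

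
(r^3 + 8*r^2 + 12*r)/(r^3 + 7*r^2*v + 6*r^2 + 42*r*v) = (r + 2)/(r + 7*v)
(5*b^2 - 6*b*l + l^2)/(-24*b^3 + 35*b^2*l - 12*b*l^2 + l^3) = (-5*b + l)/(24*b^2 - 11*b*l + l^2)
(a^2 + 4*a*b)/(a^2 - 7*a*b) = (a + 4*b)/(a - 7*b)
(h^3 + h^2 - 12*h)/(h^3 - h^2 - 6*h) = (h + 4)/(h + 2)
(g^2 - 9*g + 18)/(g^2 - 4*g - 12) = (g - 3)/(g + 2)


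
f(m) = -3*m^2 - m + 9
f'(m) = -6*m - 1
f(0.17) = 8.74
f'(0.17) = -2.02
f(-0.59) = 8.55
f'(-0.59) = 2.54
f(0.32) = 8.37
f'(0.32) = -2.92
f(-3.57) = -25.66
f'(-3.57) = 20.42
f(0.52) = 7.67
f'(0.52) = -4.12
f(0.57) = 7.46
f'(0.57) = -4.42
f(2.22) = -8.01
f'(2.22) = -14.32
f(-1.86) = 0.48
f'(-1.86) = 10.16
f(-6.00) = -93.00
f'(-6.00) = 35.00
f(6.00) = -105.00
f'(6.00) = -37.00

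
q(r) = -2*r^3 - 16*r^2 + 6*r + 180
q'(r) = -6*r^2 - 32*r + 6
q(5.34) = -548.76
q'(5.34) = -335.97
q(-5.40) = -4.03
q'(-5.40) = 3.84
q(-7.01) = 40.64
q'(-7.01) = -64.52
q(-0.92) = 162.49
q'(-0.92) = 30.36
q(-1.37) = 146.89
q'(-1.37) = 38.58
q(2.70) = 40.19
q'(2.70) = -124.14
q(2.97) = 4.29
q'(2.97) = -141.97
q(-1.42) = 144.94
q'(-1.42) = 39.34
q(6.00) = -792.00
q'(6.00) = -402.00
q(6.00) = -792.00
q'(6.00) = -402.00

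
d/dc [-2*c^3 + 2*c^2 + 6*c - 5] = -6*c^2 + 4*c + 6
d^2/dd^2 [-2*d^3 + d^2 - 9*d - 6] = 2 - 12*d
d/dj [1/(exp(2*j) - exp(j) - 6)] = (1 - 2*exp(j))*exp(j)/(-exp(2*j) + exp(j) + 6)^2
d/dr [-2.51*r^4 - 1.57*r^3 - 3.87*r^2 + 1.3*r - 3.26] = -10.04*r^3 - 4.71*r^2 - 7.74*r + 1.3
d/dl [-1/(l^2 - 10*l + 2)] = 2*(l - 5)/(l^2 - 10*l + 2)^2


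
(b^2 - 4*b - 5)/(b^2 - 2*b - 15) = (b + 1)/(b + 3)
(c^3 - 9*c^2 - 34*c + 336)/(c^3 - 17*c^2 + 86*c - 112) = (c + 6)/(c - 2)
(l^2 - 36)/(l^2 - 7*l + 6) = (l + 6)/(l - 1)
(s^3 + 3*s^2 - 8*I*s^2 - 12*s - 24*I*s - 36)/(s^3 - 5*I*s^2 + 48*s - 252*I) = (s^2 + s*(3 - 2*I) - 6*I)/(s^2 + I*s + 42)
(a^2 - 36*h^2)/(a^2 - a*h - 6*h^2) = (-a^2 + 36*h^2)/(-a^2 + a*h + 6*h^2)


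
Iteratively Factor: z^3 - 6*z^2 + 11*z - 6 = (z - 2)*(z^2 - 4*z + 3) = (z - 2)*(z - 1)*(z - 3)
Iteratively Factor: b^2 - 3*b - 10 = (b - 5)*(b + 2)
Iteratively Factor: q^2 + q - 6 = (q - 2)*(q + 3)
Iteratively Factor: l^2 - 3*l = (l)*(l - 3)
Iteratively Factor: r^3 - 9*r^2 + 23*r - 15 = (r - 1)*(r^2 - 8*r + 15) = (r - 5)*(r - 1)*(r - 3)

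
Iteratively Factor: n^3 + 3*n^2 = (n + 3)*(n^2) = n*(n + 3)*(n)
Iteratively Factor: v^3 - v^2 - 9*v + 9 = (v - 3)*(v^2 + 2*v - 3) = (v - 3)*(v + 3)*(v - 1)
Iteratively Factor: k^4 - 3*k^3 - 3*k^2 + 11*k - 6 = (k + 2)*(k^3 - 5*k^2 + 7*k - 3) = (k - 1)*(k + 2)*(k^2 - 4*k + 3) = (k - 1)^2*(k + 2)*(k - 3)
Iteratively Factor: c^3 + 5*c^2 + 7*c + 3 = (c + 3)*(c^2 + 2*c + 1) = (c + 1)*(c + 3)*(c + 1)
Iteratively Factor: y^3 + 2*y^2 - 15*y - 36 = (y + 3)*(y^2 - y - 12) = (y + 3)^2*(y - 4)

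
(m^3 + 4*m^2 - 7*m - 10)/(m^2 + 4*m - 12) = (m^2 + 6*m + 5)/(m + 6)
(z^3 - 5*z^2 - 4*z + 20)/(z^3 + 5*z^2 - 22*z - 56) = (z^2 - 7*z + 10)/(z^2 + 3*z - 28)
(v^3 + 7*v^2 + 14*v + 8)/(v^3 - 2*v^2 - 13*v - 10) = (v + 4)/(v - 5)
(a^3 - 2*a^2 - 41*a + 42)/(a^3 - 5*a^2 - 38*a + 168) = (a - 1)/(a - 4)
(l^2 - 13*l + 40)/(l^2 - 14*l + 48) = (l - 5)/(l - 6)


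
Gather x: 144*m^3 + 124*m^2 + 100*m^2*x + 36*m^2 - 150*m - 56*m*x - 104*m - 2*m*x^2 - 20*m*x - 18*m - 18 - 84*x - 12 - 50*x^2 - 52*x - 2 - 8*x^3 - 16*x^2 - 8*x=144*m^3 + 160*m^2 - 272*m - 8*x^3 + x^2*(-2*m - 66) + x*(100*m^2 - 76*m - 144) - 32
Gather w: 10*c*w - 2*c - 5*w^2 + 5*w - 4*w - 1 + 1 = -2*c - 5*w^2 + w*(10*c + 1)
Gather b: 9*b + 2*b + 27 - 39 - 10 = 11*b - 22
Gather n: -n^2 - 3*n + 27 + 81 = -n^2 - 3*n + 108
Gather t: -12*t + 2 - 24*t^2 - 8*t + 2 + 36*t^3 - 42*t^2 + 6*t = 36*t^3 - 66*t^2 - 14*t + 4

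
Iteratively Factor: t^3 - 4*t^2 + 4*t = (t - 2)*(t^2 - 2*t) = t*(t - 2)*(t - 2)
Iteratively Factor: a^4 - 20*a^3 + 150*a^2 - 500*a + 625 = (a - 5)*(a^3 - 15*a^2 + 75*a - 125) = (a - 5)^2*(a^2 - 10*a + 25) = (a - 5)^3*(a - 5)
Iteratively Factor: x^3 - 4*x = (x - 2)*(x^2 + 2*x) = x*(x - 2)*(x + 2)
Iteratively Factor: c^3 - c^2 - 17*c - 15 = (c + 3)*(c^2 - 4*c - 5) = (c + 1)*(c + 3)*(c - 5)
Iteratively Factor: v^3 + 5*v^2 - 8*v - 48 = (v - 3)*(v^2 + 8*v + 16) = (v - 3)*(v + 4)*(v + 4)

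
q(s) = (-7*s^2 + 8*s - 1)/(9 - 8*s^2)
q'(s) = 16*s*(-7*s^2 + 8*s - 1)/(9 - 8*s^2)^2 + (8 - 14*s)/(9 - 8*s^2) = 2*(32*s^2 - 71*s + 36)/(64*s^4 - 144*s^2 + 81)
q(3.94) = 0.68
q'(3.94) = 0.04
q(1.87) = 0.55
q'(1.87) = 0.08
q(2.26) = 0.59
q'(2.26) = 0.08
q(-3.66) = 1.26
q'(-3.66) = 0.15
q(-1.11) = 21.60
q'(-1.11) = 420.20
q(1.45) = 0.53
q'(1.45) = 0.01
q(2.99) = 0.63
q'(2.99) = 0.06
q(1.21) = 0.58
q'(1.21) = -0.83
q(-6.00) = 1.08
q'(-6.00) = 0.04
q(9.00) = 0.78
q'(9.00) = 0.01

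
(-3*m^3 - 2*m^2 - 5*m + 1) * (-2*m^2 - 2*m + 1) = 6*m^5 + 10*m^4 + 11*m^3 + 6*m^2 - 7*m + 1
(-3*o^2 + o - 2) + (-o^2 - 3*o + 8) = -4*o^2 - 2*o + 6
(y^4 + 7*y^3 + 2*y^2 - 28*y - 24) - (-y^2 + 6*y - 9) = y^4 + 7*y^3 + 3*y^2 - 34*y - 15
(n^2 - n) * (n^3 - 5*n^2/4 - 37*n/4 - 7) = n^5 - 9*n^4/4 - 8*n^3 + 9*n^2/4 + 7*n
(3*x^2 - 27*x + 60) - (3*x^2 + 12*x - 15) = 75 - 39*x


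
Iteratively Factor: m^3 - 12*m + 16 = (m - 2)*(m^2 + 2*m - 8) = (m - 2)*(m + 4)*(m - 2)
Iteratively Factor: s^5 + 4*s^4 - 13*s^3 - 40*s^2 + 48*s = (s - 3)*(s^4 + 7*s^3 + 8*s^2 - 16*s) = (s - 3)*(s + 4)*(s^3 + 3*s^2 - 4*s) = (s - 3)*(s + 4)^2*(s^2 - s) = (s - 3)*(s - 1)*(s + 4)^2*(s)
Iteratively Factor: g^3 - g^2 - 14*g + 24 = (g - 3)*(g^2 + 2*g - 8) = (g - 3)*(g + 4)*(g - 2)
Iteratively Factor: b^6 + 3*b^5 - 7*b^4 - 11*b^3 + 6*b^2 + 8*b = (b - 2)*(b^5 + 5*b^4 + 3*b^3 - 5*b^2 - 4*b) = (b - 2)*(b + 1)*(b^4 + 4*b^3 - b^2 - 4*b) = (b - 2)*(b - 1)*(b + 1)*(b^3 + 5*b^2 + 4*b) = b*(b - 2)*(b - 1)*(b + 1)*(b^2 + 5*b + 4) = b*(b - 2)*(b - 1)*(b + 1)*(b + 4)*(b + 1)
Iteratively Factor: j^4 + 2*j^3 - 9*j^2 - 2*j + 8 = (j - 1)*(j^3 + 3*j^2 - 6*j - 8) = (j - 1)*(j + 4)*(j^2 - j - 2) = (j - 2)*(j - 1)*(j + 4)*(j + 1)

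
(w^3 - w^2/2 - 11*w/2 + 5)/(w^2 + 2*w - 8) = (2*w^2 + 3*w - 5)/(2*(w + 4))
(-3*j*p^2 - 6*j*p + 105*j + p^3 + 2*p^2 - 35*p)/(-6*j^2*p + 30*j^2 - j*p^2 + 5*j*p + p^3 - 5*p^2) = (p + 7)/(2*j + p)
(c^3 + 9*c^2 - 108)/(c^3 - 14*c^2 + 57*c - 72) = (c^2 + 12*c + 36)/(c^2 - 11*c + 24)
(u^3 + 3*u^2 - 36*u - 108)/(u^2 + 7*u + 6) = (u^2 - 3*u - 18)/(u + 1)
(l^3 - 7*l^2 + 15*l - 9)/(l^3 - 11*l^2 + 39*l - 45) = (l - 1)/(l - 5)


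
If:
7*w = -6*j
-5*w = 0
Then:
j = 0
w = 0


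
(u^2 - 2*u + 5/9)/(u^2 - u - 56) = (-u^2 + 2*u - 5/9)/(-u^2 + u + 56)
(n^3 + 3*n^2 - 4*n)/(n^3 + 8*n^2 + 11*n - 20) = n/(n + 5)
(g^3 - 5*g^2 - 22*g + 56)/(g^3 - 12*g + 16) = (g - 7)/(g - 2)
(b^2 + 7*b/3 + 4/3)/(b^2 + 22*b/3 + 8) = (b + 1)/(b + 6)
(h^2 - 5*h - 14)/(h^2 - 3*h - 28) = (h + 2)/(h + 4)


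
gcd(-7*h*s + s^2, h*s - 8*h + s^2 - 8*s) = 1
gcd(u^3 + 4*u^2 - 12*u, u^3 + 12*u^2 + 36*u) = u^2 + 6*u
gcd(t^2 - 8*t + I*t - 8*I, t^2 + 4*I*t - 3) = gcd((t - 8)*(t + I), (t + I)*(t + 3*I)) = t + I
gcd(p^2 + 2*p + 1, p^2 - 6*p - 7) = p + 1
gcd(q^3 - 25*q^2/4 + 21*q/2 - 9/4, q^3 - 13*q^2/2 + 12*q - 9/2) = q^2 - 6*q + 9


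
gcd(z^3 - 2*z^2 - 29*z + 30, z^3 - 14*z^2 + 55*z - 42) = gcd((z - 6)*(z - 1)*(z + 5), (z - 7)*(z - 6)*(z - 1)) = z^2 - 7*z + 6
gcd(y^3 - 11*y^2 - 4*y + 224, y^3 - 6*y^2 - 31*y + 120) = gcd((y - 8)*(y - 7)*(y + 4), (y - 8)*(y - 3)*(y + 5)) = y - 8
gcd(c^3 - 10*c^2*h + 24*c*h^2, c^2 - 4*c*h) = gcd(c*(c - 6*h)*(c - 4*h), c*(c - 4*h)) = c^2 - 4*c*h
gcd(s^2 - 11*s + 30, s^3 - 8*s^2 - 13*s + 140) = s - 5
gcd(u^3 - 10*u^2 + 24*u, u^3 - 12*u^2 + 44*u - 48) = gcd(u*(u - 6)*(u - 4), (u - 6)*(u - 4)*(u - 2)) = u^2 - 10*u + 24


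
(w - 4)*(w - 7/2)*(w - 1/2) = w^3 - 8*w^2 + 71*w/4 - 7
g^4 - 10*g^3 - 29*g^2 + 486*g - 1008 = (g - 8)*(g - 6)*(g - 3)*(g + 7)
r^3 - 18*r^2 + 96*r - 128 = (r - 8)^2*(r - 2)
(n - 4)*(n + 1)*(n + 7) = n^3 + 4*n^2 - 25*n - 28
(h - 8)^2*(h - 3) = h^3 - 19*h^2 + 112*h - 192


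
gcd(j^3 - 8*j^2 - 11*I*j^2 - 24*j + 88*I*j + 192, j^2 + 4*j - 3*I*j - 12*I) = j - 3*I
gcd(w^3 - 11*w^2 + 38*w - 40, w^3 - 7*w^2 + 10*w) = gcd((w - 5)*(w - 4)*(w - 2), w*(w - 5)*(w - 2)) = w^2 - 7*w + 10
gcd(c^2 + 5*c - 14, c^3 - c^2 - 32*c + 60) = c - 2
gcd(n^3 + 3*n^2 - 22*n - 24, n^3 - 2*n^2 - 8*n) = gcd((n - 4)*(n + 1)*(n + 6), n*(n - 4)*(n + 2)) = n - 4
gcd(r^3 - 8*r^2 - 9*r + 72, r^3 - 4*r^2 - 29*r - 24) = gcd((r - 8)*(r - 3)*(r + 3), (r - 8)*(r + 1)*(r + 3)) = r^2 - 5*r - 24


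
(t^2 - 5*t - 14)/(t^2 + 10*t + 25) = (t^2 - 5*t - 14)/(t^2 + 10*t + 25)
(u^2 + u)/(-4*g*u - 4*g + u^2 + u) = u/(-4*g + u)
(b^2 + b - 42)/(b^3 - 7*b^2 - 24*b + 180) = (b + 7)/(b^2 - b - 30)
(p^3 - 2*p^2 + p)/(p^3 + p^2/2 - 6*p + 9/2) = 2*p*(p - 1)/(2*p^2 + 3*p - 9)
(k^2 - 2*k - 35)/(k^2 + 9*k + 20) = (k - 7)/(k + 4)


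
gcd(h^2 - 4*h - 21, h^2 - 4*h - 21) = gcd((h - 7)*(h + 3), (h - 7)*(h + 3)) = h^2 - 4*h - 21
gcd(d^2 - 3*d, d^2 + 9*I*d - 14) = 1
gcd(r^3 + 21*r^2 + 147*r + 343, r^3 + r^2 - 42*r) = r + 7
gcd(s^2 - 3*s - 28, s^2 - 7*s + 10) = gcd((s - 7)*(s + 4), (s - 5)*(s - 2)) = 1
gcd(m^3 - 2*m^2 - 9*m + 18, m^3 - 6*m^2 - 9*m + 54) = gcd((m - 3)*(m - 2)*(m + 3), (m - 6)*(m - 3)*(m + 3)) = m^2 - 9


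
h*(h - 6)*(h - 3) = h^3 - 9*h^2 + 18*h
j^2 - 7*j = j*(j - 7)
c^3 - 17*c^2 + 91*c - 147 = (c - 7)^2*(c - 3)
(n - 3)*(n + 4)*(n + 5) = n^3 + 6*n^2 - 7*n - 60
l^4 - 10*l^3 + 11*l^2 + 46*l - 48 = (l - 8)*(l - 3)*(l - 1)*(l + 2)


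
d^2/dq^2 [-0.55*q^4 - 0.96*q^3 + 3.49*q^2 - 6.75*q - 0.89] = -6.6*q^2 - 5.76*q + 6.98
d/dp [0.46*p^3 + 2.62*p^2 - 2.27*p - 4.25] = 1.38*p^2 + 5.24*p - 2.27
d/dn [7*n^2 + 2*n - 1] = 14*n + 2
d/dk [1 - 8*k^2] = -16*k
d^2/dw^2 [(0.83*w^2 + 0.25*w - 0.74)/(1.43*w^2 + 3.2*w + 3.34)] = (-6.57370999999999*w^3 - 32.864832*w^2 - 27.48174*w + 5.087872)/(2.924207*w^6 + 19.63104*w^5 + 64.419498*w^4 + 124.47104*w^3 + 150.462324*w^2 + 107.09376*w + 37.259704)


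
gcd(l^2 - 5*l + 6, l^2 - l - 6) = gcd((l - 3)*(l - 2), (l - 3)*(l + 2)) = l - 3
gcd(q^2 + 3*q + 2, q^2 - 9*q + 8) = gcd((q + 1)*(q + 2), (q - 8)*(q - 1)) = 1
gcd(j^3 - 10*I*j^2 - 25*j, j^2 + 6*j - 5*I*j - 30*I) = j - 5*I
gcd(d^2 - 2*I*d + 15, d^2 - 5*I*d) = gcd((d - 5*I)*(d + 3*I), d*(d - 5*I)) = d - 5*I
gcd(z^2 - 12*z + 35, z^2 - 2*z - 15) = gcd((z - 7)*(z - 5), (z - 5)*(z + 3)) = z - 5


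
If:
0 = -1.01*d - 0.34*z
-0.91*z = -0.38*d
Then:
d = 0.00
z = 0.00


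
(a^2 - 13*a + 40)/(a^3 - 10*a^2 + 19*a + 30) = (a - 8)/(a^2 - 5*a - 6)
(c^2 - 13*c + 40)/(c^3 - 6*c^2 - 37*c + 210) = (c - 8)/(c^2 - c - 42)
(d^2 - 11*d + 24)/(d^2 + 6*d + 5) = (d^2 - 11*d + 24)/(d^2 + 6*d + 5)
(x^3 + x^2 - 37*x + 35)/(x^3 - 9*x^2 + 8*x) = (x^2 + 2*x - 35)/(x*(x - 8))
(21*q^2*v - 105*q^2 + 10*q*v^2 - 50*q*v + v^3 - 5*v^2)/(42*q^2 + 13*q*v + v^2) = (3*q*v - 15*q + v^2 - 5*v)/(6*q + v)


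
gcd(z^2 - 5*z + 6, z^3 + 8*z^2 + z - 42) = z - 2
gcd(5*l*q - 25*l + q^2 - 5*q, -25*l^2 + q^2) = 5*l + q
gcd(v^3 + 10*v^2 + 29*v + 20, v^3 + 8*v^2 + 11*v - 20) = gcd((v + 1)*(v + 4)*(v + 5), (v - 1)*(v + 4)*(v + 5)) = v^2 + 9*v + 20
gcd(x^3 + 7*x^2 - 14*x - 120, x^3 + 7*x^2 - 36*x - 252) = x + 6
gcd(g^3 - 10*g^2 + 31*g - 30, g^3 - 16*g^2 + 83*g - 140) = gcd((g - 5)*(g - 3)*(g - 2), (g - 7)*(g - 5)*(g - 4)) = g - 5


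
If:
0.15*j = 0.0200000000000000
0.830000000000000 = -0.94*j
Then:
No Solution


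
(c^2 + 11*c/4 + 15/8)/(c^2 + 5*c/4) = (c + 3/2)/c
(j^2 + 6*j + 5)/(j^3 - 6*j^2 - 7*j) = (j + 5)/(j*(j - 7))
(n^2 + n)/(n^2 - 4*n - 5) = n/(n - 5)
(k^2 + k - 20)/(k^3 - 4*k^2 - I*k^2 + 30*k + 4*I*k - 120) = (k + 5)/(k^2 - I*k + 30)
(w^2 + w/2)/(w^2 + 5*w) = (w + 1/2)/(w + 5)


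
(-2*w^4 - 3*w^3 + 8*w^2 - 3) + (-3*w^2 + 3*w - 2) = -2*w^4 - 3*w^3 + 5*w^2 + 3*w - 5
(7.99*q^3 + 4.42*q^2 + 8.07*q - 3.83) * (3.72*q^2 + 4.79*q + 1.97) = 29.7228*q^5 + 54.7145*q^4 + 66.9325*q^3 + 33.1151*q^2 - 2.4478*q - 7.5451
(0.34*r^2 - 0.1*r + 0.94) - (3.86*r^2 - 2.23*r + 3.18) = -3.52*r^2 + 2.13*r - 2.24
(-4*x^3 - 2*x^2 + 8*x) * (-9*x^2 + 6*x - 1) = 36*x^5 - 6*x^4 - 80*x^3 + 50*x^2 - 8*x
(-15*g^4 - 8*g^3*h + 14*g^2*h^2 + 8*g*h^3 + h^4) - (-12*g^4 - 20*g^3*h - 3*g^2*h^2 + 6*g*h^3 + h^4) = -3*g^4 + 12*g^3*h + 17*g^2*h^2 + 2*g*h^3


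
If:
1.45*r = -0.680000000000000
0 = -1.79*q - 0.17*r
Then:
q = 0.04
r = -0.47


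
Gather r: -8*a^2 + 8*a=-8*a^2 + 8*a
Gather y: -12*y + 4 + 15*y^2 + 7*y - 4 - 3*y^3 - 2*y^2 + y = -3*y^3 + 13*y^2 - 4*y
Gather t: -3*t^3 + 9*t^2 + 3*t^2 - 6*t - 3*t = -3*t^3 + 12*t^2 - 9*t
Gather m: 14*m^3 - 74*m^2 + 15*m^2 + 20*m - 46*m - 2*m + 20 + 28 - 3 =14*m^3 - 59*m^2 - 28*m + 45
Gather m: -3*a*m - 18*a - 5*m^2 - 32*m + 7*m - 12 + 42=-18*a - 5*m^2 + m*(-3*a - 25) + 30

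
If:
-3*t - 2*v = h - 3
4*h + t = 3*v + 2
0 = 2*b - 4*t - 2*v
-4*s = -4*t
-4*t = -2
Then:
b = 31/22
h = 15/22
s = 1/2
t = 1/2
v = 9/22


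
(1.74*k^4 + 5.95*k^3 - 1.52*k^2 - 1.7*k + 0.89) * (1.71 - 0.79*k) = -1.3746*k^5 - 1.7251*k^4 + 11.3753*k^3 - 1.2562*k^2 - 3.6101*k + 1.5219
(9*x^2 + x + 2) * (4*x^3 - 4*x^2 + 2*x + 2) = 36*x^5 - 32*x^4 + 22*x^3 + 12*x^2 + 6*x + 4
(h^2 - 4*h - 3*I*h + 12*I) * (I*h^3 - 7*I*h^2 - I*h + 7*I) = I*h^5 + 3*h^4 - 11*I*h^4 - 33*h^3 + 27*I*h^3 + 81*h^2 + 11*I*h^2 + 33*h - 28*I*h - 84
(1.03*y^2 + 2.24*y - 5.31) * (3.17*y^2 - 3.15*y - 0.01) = 3.2651*y^4 + 3.8563*y^3 - 23.899*y^2 + 16.7041*y + 0.0531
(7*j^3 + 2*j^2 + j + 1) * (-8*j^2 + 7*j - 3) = -56*j^5 + 33*j^4 - 15*j^3 - 7*j^2 + 4*j - 3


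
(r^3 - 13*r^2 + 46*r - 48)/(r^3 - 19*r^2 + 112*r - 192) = (r - 2)/(r - 8)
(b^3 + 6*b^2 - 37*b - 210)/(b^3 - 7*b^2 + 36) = (b^2 + 12*b + 35)/(b^2 - b - 6)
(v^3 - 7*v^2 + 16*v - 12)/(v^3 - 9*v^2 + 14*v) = (v^2 - 5*v + 6)/(v*(v - 7))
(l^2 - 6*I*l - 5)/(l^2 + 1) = (l - 5*I)/(l + I)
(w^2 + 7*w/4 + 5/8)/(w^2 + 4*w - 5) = (8*w^2 + 14*w + 5)/(8*(w^2 + 4*w - 5))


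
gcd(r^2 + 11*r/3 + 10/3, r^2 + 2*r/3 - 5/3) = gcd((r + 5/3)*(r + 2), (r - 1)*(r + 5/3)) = r + 5/3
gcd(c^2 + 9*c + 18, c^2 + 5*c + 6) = c + 3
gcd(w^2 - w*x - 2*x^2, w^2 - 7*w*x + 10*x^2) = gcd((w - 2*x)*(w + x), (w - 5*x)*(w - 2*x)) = -w + 2*x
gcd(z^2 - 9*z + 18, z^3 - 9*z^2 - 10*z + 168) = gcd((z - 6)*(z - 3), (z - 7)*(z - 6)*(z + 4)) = z - 6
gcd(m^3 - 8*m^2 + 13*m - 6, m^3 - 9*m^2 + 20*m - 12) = m^2 - 7*m + 6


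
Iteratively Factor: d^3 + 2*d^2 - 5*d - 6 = (d + 1)*(d^2 + d - 6) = (d + 1)*(d + 3)*(d - 2)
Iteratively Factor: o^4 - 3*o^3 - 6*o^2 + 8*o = (o - 4)*(o^3 + o^2 - 2*o) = o*(o - 4)*(o^2 + o - 2) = o*(o - 4)*(o + 2)*(o - 1)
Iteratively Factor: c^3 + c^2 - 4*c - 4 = (c - 2)*(c^2 + 3*c + 2) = (c - 2)*(c + 1)*(c + 2)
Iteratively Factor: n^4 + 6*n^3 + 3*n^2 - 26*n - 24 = (n - 2)*(n^3 + 8*n^2 + 19*n + 12) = (n - 2)*(n + 3)*(n^2 + 5*n + 4) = (n - 2)*(n + 3)*(n + 4)*(n + 1)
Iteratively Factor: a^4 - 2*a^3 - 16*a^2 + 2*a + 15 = (a + 1)*(a^3 - 3*a^2 - 13*a + 15) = (a - 5)*(a + 1)*(a^2 + 2*a - 3) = (a - 5)*(a + 1)*(a + 3)*(a - 1)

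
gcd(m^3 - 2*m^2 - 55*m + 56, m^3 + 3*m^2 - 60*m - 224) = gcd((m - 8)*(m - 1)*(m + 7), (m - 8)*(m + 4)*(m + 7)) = m^2 - m - 56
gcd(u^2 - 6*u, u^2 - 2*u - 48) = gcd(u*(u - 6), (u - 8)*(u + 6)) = 1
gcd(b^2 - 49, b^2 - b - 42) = b - 7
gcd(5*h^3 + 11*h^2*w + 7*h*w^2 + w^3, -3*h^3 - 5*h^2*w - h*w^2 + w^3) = h^2 + 2*h*w + w^2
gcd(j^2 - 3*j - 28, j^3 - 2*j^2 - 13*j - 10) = 1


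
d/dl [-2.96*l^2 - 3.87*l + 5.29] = -5.92*l - 3.87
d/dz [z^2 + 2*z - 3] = 2*z + 2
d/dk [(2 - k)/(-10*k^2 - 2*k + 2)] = (5*k^2 + k - (k - 2)*(10*k + 1) - 1)/(2*(5*k^2 + k - 1)^2)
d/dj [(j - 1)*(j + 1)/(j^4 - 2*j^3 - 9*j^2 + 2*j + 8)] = 2*(1 - j)/(j^4 - 4*j^3 - 12*j^2 + 32*j + 64)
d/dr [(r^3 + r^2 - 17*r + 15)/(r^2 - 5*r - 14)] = (r^4 - 10*r^3 - 30*r^2 - 58*r + 313)/(r^4 - 10*r^3 - 3*r^2 + 140*r + 196)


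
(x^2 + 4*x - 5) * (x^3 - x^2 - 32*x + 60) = x^5 + 3*x^4 - 41*x^3 - 63*x^2 + 400*x - 300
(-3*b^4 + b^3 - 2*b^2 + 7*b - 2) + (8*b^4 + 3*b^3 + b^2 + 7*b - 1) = 5*b^4 + 4*b^3 - b^2 + 14*b - 3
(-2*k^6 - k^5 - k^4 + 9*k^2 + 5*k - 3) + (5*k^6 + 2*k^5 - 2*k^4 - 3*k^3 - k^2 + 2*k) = 3*k^6 + k^5 - 3*k^4 - 3*k^3 + 8*k^2 + 7*k - 3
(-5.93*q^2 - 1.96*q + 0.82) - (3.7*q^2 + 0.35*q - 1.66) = -9.63*q^2 - 2.31*q + 2.48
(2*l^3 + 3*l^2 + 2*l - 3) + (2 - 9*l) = 2*l^3 + 3*l^2 - 7*l - 1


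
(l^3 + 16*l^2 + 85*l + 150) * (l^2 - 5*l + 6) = l^5 + 11*l^4 + 11*l^3 - 179*l^2 - 240*l + 900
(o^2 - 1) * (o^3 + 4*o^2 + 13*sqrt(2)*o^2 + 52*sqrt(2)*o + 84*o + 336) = o^5 + 4*o^4 + 13*sqrt(2)*o^4 + 52*sqrt(2)*o^3 + 83*o^3 - 13*sqrt(2)*o^2 + 332*o^2 - 84*o - 52*sqrt(2)*o - 336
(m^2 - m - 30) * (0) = 0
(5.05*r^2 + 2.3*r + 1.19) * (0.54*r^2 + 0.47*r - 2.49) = 2.727*r^4 + 3.6155*r^3 - 10.8509*r^2 - 5.1677*r - 2.9631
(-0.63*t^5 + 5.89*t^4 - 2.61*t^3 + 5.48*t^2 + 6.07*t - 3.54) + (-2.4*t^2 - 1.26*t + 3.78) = -0.63*t^5 + 5.89*t^4 - 2.61*t^3 + 3.08*t^2 + 4.81*t + 0.24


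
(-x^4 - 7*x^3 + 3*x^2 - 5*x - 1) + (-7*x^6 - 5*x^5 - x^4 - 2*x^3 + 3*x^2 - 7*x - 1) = -7*x^6 - 5*x^5 - 2*x^4 - 9*x^3 + 6*x^2 - 12*x - 2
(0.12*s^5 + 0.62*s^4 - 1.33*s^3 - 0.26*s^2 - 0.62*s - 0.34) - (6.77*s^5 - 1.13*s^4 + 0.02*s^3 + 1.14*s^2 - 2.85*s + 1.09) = -6.65*s^5 + 1.75*s^4 - 1.35*s^3 - 1.4*s^2 + 2.23*s - 1.43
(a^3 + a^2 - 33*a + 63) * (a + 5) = a^4 + 6*a^3 - 28*a^2 - 102*a + 315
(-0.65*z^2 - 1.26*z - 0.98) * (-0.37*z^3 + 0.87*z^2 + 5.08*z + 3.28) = 0.2405*z^5 - 0.0993*z^4 - 4.0356*z^3 - 9.3854*z^2 - 9.1112*z - 3.2144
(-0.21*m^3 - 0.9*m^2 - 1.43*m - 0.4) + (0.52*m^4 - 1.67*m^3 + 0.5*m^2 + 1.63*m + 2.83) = 0.52*m^4 - 1.88*m^3 - 0.4*m^2 + 0.2*m + 2.43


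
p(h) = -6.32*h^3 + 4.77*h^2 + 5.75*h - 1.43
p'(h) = -18.96*h^2 + 9.54*h + 5.75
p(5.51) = -882.17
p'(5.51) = -517.31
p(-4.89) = 823.51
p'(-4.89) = -494.27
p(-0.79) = 0.12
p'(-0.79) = -13.62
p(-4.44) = 620.25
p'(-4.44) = -410.38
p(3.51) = -195.78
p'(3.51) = -194.35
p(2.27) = -37.72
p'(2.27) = -70.29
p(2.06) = -24.59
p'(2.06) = -55.06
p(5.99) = -1154.15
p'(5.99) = -617.39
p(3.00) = -111.89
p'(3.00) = -136.27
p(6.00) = -1160.33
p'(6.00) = -619.57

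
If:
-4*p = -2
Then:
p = 1/2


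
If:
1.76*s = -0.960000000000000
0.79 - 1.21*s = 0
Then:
No Solution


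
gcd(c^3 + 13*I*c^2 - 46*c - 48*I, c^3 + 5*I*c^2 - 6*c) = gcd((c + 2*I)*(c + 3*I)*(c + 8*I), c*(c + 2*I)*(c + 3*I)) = c^2 + 5*I*c - 6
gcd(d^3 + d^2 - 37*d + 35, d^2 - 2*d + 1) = d - 1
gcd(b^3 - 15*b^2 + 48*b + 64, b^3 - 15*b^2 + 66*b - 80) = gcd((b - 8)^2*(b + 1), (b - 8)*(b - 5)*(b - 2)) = b - 8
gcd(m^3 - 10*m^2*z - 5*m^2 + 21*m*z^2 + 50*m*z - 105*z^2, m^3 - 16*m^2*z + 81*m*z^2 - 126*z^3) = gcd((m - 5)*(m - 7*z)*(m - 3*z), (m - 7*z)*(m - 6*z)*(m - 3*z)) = m^2 - 10*m*z + 21*z^2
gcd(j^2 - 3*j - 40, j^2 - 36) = 1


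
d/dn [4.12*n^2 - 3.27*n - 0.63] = 8.24*n - 3.27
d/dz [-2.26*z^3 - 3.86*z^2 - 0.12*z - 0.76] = -6.78*z^2 - 7.72*z - 0.12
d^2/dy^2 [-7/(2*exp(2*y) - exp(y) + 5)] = 7*(-2*(4*exp(y) - 1)^2*exp(y) + (8*exp(y) - 1)*(2*exp(2*y) - exp(y) + 5))*exp(y)/(2*exp(2*y) - exp(y) + 5)^3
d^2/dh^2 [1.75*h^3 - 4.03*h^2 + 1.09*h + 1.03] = 10.5*h - 8.06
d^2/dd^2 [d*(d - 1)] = 2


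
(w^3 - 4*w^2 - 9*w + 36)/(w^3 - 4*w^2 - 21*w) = (w^2 - 7*w + 12)/(w*(w - 7))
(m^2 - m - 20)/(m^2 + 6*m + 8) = (m - 5)/(m + 2)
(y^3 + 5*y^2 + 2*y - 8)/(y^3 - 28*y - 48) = (y - 1)/(y - 6)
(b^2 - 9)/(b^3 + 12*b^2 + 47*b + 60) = (b - 3)/(b^2 + 9*b + 20)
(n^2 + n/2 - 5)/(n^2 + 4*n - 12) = (n + 5/2)/(n + 6)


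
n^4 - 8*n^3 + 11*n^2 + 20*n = n*(n - 5)*(n - 4)*(n + 1)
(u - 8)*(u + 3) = u^2 - 5*u - 24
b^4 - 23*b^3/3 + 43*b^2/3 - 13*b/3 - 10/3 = (b - 5)*(b - 2)*(b - 1)*(b + 1/3)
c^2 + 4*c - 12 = (c - 2)*(c + 6)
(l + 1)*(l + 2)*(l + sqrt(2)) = l^3 + sqrt(2)*l^2 + 3*l^2 + 2*l + 3*sqrt(2)*l + 2*sqrt(2)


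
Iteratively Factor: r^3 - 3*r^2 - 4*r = (r + 1)*(r^2 - 4*r) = (r - 4)*(r + 1)*(r)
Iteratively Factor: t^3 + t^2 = (t)*(t^2 + t) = t^2*(t + 1)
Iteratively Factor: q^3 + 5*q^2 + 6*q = (q + 3)*(q^2 + 2*q) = q*(q + 3)*(q + 2)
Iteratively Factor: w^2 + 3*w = (w)*(w + 3)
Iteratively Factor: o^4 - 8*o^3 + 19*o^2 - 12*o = (o - 1)*(o^3 - 7*o^2 + 12*o) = (o - 4)*(o - 1)*(o^2 - 3*o) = (o - 4)*(o - 3)*(o - 1)*(o)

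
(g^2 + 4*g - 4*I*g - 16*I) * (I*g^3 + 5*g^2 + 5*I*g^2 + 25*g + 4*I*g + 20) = I*g^5 + 9*g^4 + 9*I*g^4 + 81*g^3 + 4*I*g^3 + 216*g^2 - 164*I*g^2 + 144*g - 480*I*g - 320*I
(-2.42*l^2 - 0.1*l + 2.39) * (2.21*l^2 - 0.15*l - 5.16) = -5.3482*l^4 + 0.142*l^3 + 17.7841*l^2 + 0.1575*l - 12.3324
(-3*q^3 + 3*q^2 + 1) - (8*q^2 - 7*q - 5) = -3*q^3 - 5*q^2 + 7*q + 6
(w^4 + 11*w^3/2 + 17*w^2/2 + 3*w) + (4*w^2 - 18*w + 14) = w^4 + 11*w^3/2 + 25*w^2/2 - 15*w + 14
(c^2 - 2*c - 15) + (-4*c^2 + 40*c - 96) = -3*c^2 + 38*c - 111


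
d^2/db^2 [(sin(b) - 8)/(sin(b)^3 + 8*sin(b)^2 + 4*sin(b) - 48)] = (-4*sin(b)^7 + 48*sin(b)^6 + 662*sin(b)^5 + 1472*sin(b)^4 + 1016*sin(b)^3 + 9536*sin(b)^2 - 2304*sin(b) - 6016)/(sin(b)^3 + 8*sin(b)^2 + 4*sin(b) - 48)^3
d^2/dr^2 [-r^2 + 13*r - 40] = -2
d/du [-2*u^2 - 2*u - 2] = -4*u - 2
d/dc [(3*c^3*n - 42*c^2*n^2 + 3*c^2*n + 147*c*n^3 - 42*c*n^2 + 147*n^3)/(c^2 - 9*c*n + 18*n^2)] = 3*n*(c^4 - 18*c^3*n + 131*c^2*n^2 + 5*c^2*n - 504*c*n^3 - 62*c*n^2 + 882*n^4 + 189*n^3)/(c^4 - 18*c^3*n + 117*c^2*n^2 - 324*c*n^3 + 324*n^4)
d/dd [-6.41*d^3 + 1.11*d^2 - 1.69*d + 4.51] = -19.23*d^2 + 2.22*d - 1.69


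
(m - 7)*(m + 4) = m^2 - 3*m - 28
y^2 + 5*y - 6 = (y - 1)*(y + 6)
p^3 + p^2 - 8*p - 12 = (p - 3)*(p + 2)^2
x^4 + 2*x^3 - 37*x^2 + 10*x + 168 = (x - 4)*(x - 3)*(x + 2)*(x + 7)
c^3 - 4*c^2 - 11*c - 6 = (c - 6)*(c + 1)^2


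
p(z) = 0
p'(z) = 0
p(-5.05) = 0.00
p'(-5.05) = 0.00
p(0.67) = 0.00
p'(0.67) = 0.00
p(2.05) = 0.00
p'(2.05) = 0.00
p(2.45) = 0.00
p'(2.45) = 0.00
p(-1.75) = 0.00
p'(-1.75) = 0.00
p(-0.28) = 0.00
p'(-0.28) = 0.00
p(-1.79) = 0.00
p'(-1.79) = 0.00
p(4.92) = 0.00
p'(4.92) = 0.00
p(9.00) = 0.00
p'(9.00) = 0.00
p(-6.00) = 0.00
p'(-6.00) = 0.00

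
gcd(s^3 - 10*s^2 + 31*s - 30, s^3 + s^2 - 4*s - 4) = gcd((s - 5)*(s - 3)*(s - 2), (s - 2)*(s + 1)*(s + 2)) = s - 2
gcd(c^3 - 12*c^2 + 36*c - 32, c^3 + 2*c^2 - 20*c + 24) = c^2 - 4*c + 4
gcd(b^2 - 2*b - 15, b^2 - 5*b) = b - 5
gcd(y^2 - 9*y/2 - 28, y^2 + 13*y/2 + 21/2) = y + 7/2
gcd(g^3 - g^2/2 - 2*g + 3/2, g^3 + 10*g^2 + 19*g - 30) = g - 1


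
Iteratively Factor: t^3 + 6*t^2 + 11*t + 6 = (t + 3)*(t^2 + 3*t + 2) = (t + 2)*(t + 3)*(t + 1)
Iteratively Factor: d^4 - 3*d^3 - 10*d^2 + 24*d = (d)*(d^3 - 3*d^2 - 10*d + 24) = d*(d - 2)*(d^2 - d - 12) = d*(d - 2)*(d + 3)*(d - 4)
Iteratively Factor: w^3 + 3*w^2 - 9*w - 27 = (w - 3)*(w^2 + 6*w + 9) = (w - 3)*(w + 3)*(w + 3)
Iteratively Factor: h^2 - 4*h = (h - 4)*(h)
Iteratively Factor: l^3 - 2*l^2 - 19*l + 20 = (l - 1)*(l^2 - l - 20) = (l - 5)*(l - 1)*(l + 4)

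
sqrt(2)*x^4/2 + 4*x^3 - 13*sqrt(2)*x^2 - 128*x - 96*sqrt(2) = (x - 4*sqrt(2))*(x + 3*sqrt(2))*(x + 4*sqrt(2))*(sqrt(2)*x/2 + 1)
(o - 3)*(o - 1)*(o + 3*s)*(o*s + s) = o^4*s + 3*o^3*s^2 - 3*o^3*s - 9*o^2*s^2 - o^2*s - 3*o*s^2 + 3*o*s + 9*s^2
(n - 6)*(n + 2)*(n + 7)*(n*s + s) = n^4*s + 4*n^3*s - 37*n^2*s - 124*n*s - 84*s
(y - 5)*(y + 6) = y^2 + y - 30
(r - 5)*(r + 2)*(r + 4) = r^3 + r^2 - 22*r - 40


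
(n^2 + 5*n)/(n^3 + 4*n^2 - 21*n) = (n + 5)/(n^2 + 4*n - 21)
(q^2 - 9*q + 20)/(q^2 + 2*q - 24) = (q - 5)/(q + 6)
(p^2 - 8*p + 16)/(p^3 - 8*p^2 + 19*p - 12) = (p - 4)/(p^2 - 4*p + 3)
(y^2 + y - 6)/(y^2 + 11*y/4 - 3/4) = 4*(y - 2)/(4*y - 1)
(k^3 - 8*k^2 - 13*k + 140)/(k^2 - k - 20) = k - 7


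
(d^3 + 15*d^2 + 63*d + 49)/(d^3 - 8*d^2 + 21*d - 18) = (d^3 + 15*d^2 + 63*d + 49)/(d^3 - 8*d^2 + 21*d - 18)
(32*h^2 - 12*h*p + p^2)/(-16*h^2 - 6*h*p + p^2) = (-4*h + p)/(2*h + p)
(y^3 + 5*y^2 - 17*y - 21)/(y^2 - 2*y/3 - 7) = 3*(y^2 + 8*y + 7)/(3*y + 7)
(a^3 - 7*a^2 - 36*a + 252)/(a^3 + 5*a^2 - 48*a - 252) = (a - 6)/(a + 6)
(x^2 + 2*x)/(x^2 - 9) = x*(x + 2)/(x^2 - 9)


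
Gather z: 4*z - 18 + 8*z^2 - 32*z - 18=8*z^2 - 28*z - 36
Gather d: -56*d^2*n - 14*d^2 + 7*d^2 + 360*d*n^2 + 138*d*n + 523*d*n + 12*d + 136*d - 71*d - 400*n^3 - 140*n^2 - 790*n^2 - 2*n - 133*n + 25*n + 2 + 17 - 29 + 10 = d^2*(-56*n - 7) + d*(360*n^2 + 661*n + 77) - 400*n^3 - 930*n^2 - 110*n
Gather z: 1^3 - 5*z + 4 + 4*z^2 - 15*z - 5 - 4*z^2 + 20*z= 0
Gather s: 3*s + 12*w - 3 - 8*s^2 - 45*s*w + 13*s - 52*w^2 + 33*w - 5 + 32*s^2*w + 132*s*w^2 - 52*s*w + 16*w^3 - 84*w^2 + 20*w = s^2*(32*w - 8) + s*(132*w^2 - 97*w + 16) + 16*w^3 - 136*w^2 + 65*w - 8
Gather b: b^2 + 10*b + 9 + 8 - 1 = b^2 + 10*b + 16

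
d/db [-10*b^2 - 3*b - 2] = -20*b - 3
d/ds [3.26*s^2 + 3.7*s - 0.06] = 6.52*s + 3.7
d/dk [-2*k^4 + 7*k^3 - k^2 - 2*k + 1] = -8*k^3 + 21*k^2 - 2*k - 2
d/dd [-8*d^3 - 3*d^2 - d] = -24*d^2 - 6*d - 1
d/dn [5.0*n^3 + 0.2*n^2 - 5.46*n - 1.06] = 15.0*n^2 + 0.4*n - 5.46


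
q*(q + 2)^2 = q^3 + 4*q^2 + 4*q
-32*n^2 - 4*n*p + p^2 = (-8*n + p)*(4*n + p)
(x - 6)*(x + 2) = x^2 - 4*x - 12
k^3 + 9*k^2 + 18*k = k*(k + 3)*(k + 6)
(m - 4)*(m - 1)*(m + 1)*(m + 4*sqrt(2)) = m^4 - 4*m^3 + 4*sqrt(2)*m^3 - 16*sqrt(2)*m^2 - m^2 - 4*sqrt(2)*m + 4*m + 16*sqrt(2)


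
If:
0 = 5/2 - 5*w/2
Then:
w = 1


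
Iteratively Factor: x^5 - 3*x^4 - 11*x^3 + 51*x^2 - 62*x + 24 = (x - 3)*(x^4 - 11*x^2 + 18*x - 8) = (x - 3)*(x + 4)*(x^3 - 4*x^2 + 5*x - 2) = (x - 3)*(x - 1)*(x + 4)*(x^2 - 3*x + 2) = (x - 3)*(x - 1)^2*(x + 4)*(x - 2)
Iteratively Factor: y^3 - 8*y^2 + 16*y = (y - 4)*(y^2 - 4*y) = y*(y - 4)*(y - 4)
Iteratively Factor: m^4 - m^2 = (m)*(m^3 - m) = m*(m - 1)*(m^2 + m) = m*(m - 1)*(m + 1)*(m)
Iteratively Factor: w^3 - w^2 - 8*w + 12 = (w - 2)*(w^2 + w - 6) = (w - 2)*(w + 3)*(w - 2)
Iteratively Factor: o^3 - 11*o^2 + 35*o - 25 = (o - 5)*(o^2 - 6*o + 5) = (o - 5)^2*(o - 1)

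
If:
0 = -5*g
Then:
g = 0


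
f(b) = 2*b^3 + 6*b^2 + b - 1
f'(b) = 6*b^2 + 12*b + 1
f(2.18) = 50.41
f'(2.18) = 55.67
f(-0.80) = 1.02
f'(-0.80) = -4.76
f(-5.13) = -118.24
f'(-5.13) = 97.34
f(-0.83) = 1.16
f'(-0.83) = -4.83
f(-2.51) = 2.66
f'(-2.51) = 8.68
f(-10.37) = -1596.46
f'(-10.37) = 521.78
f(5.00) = 404.00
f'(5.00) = 211.00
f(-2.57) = 2.11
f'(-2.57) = 9.79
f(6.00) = 653.00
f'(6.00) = 289.00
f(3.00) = 110.00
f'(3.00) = 91.00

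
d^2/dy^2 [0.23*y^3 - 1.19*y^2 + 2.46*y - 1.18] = 1.38*y - 2.38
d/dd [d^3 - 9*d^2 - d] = 3*d^2 - 18*d - 1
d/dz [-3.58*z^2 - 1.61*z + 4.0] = -7.16*z - 1.61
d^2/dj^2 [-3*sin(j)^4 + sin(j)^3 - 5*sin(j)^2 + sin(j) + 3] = 48*sin(j)^4 - 9*sin(j)^3 - 16*sin(j)^2 + 5*sin(j) - 10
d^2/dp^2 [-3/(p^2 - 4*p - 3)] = 6*(-p^2 + 4*p + 4*(p - 2)^2 + 3)/(-p^2 + 4*p + 3)^3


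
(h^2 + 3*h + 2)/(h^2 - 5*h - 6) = (h + 2)/(h - 6)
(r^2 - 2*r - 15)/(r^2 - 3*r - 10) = (r + 3)/(r + 2)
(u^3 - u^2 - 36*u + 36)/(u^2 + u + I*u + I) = (u^3 - u^2 - 36*u + 36)/(u^2 + u + I*u + I)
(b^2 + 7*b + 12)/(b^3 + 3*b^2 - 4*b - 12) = (b + 4)/(b^2 - 4)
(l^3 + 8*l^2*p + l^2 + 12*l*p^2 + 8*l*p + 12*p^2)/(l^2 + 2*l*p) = l + 6*p + 1 + 6*p/l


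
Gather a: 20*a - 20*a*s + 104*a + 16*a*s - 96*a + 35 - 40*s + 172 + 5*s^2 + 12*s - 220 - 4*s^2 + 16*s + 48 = a*(28 - 4*s) + s^2 - 12*s + 35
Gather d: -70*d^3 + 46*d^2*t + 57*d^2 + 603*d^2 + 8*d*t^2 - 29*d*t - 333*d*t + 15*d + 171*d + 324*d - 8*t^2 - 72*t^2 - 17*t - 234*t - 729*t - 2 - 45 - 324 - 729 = -70*d^3 + d^2*(46*t + 660) + d*(8*t^2 - 362*t + 510) - 80*t^2 - 980*t - 1100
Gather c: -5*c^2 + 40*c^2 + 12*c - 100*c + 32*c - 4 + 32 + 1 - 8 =35*c^2 - 56*c + 21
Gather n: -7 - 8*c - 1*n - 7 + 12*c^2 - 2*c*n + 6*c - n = 12*c^2 - 2*c + n*(-2*c - 2) - 14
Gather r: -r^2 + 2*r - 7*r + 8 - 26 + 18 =-r^2 - 5*r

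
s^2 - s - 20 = (s - 5)*(s + 4)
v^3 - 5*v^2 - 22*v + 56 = (v - 7)*(v - 2)*(v + 4)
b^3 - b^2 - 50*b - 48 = (b - 8)*(b + 1)*(b + 6)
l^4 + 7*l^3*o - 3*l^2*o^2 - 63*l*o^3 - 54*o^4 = (l - 3*o)*(l + o)*(l + 3*o)*(l + 6*o)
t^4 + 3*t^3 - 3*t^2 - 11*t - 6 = (t - 2)*(t + 1)^2*(t + 3)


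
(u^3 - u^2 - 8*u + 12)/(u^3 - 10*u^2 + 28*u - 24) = (u + 3)/(u - 6)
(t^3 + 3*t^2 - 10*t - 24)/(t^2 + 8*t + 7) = (t^3 + 3*t^2 - 10*t - 24)/(t^2 + 8*t + 7)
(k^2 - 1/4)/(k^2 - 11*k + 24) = (k^2 - 1/4)/(k^2 - 11*k + 24)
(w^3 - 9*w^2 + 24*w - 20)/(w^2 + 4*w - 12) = (w^2 - 7*w + 10)/(w + 6)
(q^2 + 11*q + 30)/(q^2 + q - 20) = (q + 6)/(q - 4)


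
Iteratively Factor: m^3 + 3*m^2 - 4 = (m + 2)*(m^2 + m - 2) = (m + 2)^2*(m - 1)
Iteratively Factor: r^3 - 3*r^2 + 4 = (r - 2)*(r^2 - r - 2) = (r - 2)^2*(r + 1)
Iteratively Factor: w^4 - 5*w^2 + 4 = (w - 1)*(w^3 + w^2 - 4*w - 4) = (w - 2)*(w - 1)*(w^2 + 3*w + 2) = (w - 2)*(w - 1)*(w + 2)*(w + 1)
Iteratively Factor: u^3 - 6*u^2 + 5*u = (u - 1)*(u^2 - 5*u) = u*(u - 1)*(u - 5)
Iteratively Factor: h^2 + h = (h)*(h + 1)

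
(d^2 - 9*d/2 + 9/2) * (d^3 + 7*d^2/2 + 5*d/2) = d^5 - d^4 - 35*d^3/4 + 9*d^2/2 + 45*d/4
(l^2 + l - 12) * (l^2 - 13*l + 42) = l^4 - 12*l^3 + 17*l^2 + 198*l - 504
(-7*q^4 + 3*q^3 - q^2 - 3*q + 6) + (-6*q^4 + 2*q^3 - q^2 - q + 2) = -13*q^4 + 5*q^3 - 2*q^2 - 4*q + 8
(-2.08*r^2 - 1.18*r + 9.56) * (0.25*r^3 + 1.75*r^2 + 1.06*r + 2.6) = -0.52*r^5 - 3.935*r^4 - 1.8798*r^3 + 10.0712*r^2 + 7.0656*r + 24.856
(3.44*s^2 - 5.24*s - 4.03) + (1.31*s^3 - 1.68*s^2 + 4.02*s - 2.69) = 1.31*s^3 + 1.76*s^2 - 1.22*s - 6.72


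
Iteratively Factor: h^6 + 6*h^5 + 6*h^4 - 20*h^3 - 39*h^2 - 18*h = (h)*(h^5 + 6*h^4 + 6*h^3 - 20*h^2 - 39*h - 18) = h*(h + 1)*(h^4 + 5*h^3 + h^2 - 21*h - 18) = h*(h + 1)*(h + 3)*(h^3 + 2*h^2 - 5*h - 6) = h*(h + 1)*(h + 3)^2*(h^2 - h - 2) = h*(h - 2)*(h + 1)*(h + 3)^2*(h + 1)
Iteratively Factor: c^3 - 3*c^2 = (c - 3)*(c^2) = c*(c - 3)*(c)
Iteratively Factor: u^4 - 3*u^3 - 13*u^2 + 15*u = (u)*(u^3 - 3*u^2 - 13*u + 15) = u*(u - 1)*(u^2 - 2*u - 15) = u*(u - 1)*(u + 3)*(u - 5)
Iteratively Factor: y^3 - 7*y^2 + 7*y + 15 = (y - 3)*(y^2 - 4*y - 5) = (y - 3)*(y + 1)*(y - 5)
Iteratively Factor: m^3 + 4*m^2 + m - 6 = (m + 3)*(m^2 + m - 2) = (m - 1)*(m + 3)*(m + 2)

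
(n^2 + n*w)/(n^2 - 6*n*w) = (n + w)/(n - 6*w)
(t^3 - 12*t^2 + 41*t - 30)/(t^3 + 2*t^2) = (t^3 - 12*t^2 + 41*t - 30)/(t^2*(t + 2))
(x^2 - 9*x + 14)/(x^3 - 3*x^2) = (x^2 - 9*x + 14)/(x^2*(x - 3))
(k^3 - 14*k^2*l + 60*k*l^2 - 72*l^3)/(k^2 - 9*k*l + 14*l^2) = (k^2 - 12*k*l + 36*l^2)/(k - 7*l)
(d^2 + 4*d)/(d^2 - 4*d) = (d + 4)/(d - 4)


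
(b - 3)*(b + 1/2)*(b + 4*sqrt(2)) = b^3 - 5*b^2/2 + 4*sqrt(2)*b^2 - 10*sqrt(2)*b - 3*b/2 - 6*sqrt(2)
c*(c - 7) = c^2 - 7*c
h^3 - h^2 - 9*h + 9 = (h - 3)*(h - 1)*(h + 3)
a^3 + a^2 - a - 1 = (a - 1)*(a + 1)^2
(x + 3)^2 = x^2 + 6*x + 9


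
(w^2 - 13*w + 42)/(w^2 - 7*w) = (w - 6)/w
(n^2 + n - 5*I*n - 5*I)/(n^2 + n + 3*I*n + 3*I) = (n - 5*I)/(n + 3*I)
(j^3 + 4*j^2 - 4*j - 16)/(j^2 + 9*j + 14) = (j^2 + 2*j - 8)/(j + 7)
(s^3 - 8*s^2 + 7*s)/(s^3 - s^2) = (s - 7)/s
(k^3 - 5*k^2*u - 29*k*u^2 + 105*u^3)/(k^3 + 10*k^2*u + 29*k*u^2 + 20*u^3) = (k^2 - 10*k*u + 21*u^2)/(k^2 + 5*k*u + 4*u^2)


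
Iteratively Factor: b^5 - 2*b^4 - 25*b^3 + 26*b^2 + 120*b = (b)*(b^4 - 2*b^3 - 25*b^2 + 26*b + 120) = b*(b + 2)*(b^3 - 4*b^2 - 17*b + 60) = b*(b + 2)*(b + 4)*(b^2 - 8*b + 15) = b*(b - 3)*(b + 2)*(b + 4)*(b - 5)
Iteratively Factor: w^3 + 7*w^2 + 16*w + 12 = (w + 3)*(w^2 + 4*w + 4) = (w + 2)*(w + 3)*(w + 2)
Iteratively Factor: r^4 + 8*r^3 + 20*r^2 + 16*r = (r)*(r^3 + 8*r^2 + 20*r + 16) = r*(r + 4)*(r^2 + 4*r + 4) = r*(r + 2)*(r + 4)*(r + 2)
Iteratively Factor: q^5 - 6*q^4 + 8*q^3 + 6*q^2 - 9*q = (q - 3)*(q^4 - 3*q^3 - q^2 + 3*q) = q*(q - 3)*(q^3 - 3*q^2 - q + 3) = q*(q - 3)*(q - 1)*(q^2 - 2*q - 3) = q*(q - 3)*(q - 1)*(q + 1)*(q - 3)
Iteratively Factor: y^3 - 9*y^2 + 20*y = (y - 4)*(y^2 - 5*y) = y*(y - 4)*(y - 5)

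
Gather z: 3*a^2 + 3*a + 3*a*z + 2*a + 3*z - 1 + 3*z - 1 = 3*a^2 + 5*a + z*(3*a + 6) - 2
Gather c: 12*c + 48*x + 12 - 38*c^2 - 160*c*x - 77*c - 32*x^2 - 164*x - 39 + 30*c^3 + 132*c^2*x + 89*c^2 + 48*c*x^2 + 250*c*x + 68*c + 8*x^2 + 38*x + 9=30*c^3 + c^2*(132*x + 51) + c*(48*x^2 + 90*x + 3) - 24*x^2 - 78*x - 18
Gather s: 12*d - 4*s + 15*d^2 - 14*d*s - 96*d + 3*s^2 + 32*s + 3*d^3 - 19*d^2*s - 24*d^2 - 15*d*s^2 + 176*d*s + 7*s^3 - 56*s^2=3*d^3 - 9*d^2 - 84*d + 7*s^3 + s^2*(-15*d - 53) + s*(-19*d^2 + 162*d + 28)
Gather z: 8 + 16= 24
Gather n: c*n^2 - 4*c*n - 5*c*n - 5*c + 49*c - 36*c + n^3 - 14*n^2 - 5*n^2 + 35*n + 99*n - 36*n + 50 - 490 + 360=8*c + n^3 + n^2*(c - 19) + n*(98 - 9*c) - 80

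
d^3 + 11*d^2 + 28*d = d*(d + 4)*(d + 7)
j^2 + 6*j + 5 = (j + 1)*(j + 5)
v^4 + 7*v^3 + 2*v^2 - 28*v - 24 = (v - 2)*(v + 1)*(v + 2)*(v + 6)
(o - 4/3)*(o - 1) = o^2 - 7*o/3 + 4/3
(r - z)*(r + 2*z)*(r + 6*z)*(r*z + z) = r^4*z + 7*r^3*z^2 + r^3*z + 4*r^2*z^3 + 7*r^2*z^2 - 12*r*z^4 + 4*r*z^3 - 12*z^4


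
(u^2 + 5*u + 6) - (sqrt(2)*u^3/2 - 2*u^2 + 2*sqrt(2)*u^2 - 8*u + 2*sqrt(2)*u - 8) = -sqrt(2)*u^3/2 - 2*sqrt(2)*u^2 + 3*u^2 - 2*sqrt(2)*u + 13*u + 14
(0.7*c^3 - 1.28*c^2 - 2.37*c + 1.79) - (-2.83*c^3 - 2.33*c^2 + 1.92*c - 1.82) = 3.53*c^3 + 1.05*c^2 - 4.29*c + 3.61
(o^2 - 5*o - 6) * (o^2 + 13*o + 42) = o^4 + 8*o^3 - 29*o^2 - 288*o - 252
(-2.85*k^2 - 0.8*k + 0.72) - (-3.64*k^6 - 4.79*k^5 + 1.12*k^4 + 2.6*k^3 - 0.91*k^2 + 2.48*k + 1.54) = 3.64*k^6 + 4.79*k^5 - 1.12*k^4 - 2.6*k^3 - 1.94*k^2 - 3.28*k - 0.82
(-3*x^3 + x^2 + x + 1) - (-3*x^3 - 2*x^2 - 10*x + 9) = 3*x^2 + 11*x - 8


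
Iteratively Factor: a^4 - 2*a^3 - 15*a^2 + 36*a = (a)*(a^3 - 2*a^2 - 15*a + 36) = a*(a - 3)*(a^2 + a - 12) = a*(a - 3)*(a + 4)*(a - 3)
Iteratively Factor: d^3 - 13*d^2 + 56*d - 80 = (d - 4)*(d^2 - 9*d + 20) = (d - 4)^2*(d - 5)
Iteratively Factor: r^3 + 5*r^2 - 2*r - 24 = (r + 3)*(r^2 + 2*r - 8) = (r + 3)*(r + 4)*(r - 2)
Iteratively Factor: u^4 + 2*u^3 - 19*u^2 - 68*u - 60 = (u + 3)*(u^3 - u^2 - 16*u - 20) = (u + 2)*(u + 3)*(u^2 - 3*u - 10) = (u - 5)*(u + 2)*(u + 3)*(u + 2)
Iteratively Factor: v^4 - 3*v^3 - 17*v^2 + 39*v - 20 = (v - 1)*(v^3 - 2*v^2 - 19*v + 20) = (v - 1)^2*(v^2 - v - 20) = (v - 5)*(v - 1)^2*(v + 4)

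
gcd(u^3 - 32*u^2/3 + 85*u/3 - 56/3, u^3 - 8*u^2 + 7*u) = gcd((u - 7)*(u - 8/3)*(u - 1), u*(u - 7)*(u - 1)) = u^2 - 8*u + 7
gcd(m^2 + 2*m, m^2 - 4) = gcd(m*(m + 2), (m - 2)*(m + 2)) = m + 2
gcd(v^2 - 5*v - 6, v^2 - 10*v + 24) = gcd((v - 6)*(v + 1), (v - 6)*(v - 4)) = v - 6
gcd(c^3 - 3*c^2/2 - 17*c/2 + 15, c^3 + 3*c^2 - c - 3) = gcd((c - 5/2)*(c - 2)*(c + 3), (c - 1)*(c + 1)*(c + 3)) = c + 3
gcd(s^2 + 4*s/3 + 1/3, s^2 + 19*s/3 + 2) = s + 1/3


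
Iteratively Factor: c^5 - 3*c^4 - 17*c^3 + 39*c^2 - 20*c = (c - 1)*(c^4 - 2*c^3 - 19*c^2 + 20*c) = (c - 5)*(c - 1)*(c^3 + 3*c^2 - 4*c) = (c - 5)*(c - 1)^2*(c^2 + 4*c) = c*(c - 5)*(c - 1)^2*(c + 4)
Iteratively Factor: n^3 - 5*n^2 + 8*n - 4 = (n - 2)*(n^2 - 3*n + 2) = (n - 2)^2*(n - 1)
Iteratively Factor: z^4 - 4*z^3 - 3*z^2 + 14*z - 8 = (z - 4)*(z^3 - 3*z + 2) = (z - 4)*(z - 1)*(z^2 + z - 2) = (z - 4)*(z - 1)^2*(z + 2)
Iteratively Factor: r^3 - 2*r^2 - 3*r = (r)*(r^2 - 2*r - 3) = r*(r + 1)*(r - 3)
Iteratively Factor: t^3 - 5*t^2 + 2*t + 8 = (t - 2)*(t^2 - 3*t - 4) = (t - 2)*(t + 1)*(t - 4)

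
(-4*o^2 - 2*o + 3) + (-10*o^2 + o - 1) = -14*o^2 - o + 2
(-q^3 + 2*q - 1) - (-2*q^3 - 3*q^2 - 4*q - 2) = q^3 + 3*q^2 + 6*q + 1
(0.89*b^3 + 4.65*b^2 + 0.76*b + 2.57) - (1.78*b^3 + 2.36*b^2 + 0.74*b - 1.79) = -0.89*b^3 + 2.29*b^2 + 0.02*b + 4.36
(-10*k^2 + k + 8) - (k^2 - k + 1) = -11*k^2 + 2*k + 7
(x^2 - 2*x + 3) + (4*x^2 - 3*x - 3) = 5*x^2 - 5*x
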